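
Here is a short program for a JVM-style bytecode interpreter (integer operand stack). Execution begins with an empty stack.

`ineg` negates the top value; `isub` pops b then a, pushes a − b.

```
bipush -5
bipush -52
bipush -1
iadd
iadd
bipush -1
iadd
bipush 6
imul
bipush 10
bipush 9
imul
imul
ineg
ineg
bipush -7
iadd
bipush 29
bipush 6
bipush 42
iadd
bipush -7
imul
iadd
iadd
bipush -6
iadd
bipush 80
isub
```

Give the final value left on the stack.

-32260

bipush -5  -> -5
bipush -52 -> -5 -52
bipush -1  -> -5 -52 -1
iadd       -> -5 -53
iadd       -> -58
bipush -1  -> -58 -1
iadd       -> -59
bipush 6   -> -59 6
imul       -> -354
bipush 10  -> -354 10
bipush 9   -> -354 10 9
imul       -> -354 90
imul       -> -31860
ineg       -> 31860
ineg       -> -31860
bipush -7  -> -31860 -7
iadd       -> -31867
bipush 29  -> -31867 29
bipush 6   -> -31867 29 6
bipush 42  -> -31867 29 6 42
iadd       -> -31867 29 48
bipush -7  -> -31867 29 48 -7
imul       -> -31867 29 -336
iadd       -> -31867 -307
iadd       -> -32174
bipush -6  -> -32174 -6
iadd       -> -32180
bipush 80  -> -32180 80
isub       -> -32260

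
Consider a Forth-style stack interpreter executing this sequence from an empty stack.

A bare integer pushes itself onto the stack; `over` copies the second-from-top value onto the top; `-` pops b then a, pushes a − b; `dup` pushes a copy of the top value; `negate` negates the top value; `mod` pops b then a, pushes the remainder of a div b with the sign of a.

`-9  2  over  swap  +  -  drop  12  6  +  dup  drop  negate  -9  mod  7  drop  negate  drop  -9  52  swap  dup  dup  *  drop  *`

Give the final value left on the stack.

-468

-9     -> [-9]
2      -> [-9, 2]
over   -> [-9, 2, -9]
swap   -> [-9, -9, 2]
+      -> [-9, -7]
-      -> [-2]
drop   -> []
12     -> [12]
6      -> [12, 6]
+      -> [18]
dup    -> [18, 18]
drop   -> [18]
negate -> [-18]
-9     -> [-18, -9]
mod    -> [0]
7      -> [0, 7]
drop   -> [0]
negate -> [0]
drop   -> []
-9     -> [-9]
52     -> [-9, 52]
swap   -> [52, -9]
dup    -> [52, -9, -9]
dup    -> [52, -9, -9, -9]
*      -> [52, -9, 81]
drop   -> [52, -9]
*      -> [-468]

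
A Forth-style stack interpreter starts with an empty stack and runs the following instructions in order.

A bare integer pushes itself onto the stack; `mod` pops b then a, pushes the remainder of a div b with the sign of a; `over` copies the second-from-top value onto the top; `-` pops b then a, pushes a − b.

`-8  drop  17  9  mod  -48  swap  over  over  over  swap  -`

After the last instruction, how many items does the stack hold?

4

-8    -8
drop  (empty)
17    17
9     17 9
mod   8
-48   8 -48
swap  -48 8
over  -48 8 -48
over  -48 8 -48 8
over  -48 8 -48 8 -48
swap  -48 8 -48 -48 8
-     -48 8 -48 -56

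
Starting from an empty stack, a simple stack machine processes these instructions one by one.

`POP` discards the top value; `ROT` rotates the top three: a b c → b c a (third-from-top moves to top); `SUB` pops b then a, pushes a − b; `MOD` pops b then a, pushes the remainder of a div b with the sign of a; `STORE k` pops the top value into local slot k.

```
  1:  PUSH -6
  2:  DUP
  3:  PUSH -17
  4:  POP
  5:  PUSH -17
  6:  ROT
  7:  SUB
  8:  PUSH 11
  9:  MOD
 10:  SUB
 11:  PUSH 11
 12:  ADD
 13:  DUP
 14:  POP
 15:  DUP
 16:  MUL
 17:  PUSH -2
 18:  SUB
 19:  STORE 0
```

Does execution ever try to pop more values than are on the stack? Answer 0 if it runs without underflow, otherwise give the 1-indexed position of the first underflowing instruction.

PUSH -6  → -6
DUP      → -6 -6
PUSH -17 → -6 -6 -17
POP      → -6 -6
PUSH -17 → -6 -6 -17
ROT      → -6 -17 -6
SUB      → -6 -11
PUSH 11  → -6 -11 11
MOD      → -6 0
SUB      → -6
PUSH 11  → -6 11
ADD      → 5
DUP      → 5 5
POP      → 5
DUP      → 5 5
MUL      → 25
PUSH -2  → 25 -2
SUB      → 27
STORE 0  → (empty)

0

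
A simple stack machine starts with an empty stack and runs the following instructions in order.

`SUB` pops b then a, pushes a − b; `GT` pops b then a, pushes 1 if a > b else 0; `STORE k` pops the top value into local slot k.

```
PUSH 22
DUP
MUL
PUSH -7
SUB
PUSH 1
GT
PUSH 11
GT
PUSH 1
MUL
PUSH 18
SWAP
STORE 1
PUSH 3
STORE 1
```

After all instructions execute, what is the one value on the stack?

PUSH 22  [22]
DUP      [22, 22]
MUL      [484]
PUSH -7  [484, -7]
SUB      [491]
PUSH 1   [491, 1]
GT       [1]
PUSH 11  [1, 11]
GT       [0]
PUSH 1   [0, 1]
MUL      [0]
PUSH 18  [0, 18]
SWAP     [18, 0]
STORE 1  [18]
PUSH 3   [18, 3]
STORE 1  [18]

18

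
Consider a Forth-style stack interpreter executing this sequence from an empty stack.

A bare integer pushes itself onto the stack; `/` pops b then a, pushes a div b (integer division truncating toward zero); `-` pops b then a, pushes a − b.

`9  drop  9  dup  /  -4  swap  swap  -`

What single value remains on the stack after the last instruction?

5

9    → [9]
drop → []
9    → [9]
dup  → [9, 9]
/    → [1]
-4   → [1, -4]
swap → [-4, 1]
swap → [1, -4]
-    → [5]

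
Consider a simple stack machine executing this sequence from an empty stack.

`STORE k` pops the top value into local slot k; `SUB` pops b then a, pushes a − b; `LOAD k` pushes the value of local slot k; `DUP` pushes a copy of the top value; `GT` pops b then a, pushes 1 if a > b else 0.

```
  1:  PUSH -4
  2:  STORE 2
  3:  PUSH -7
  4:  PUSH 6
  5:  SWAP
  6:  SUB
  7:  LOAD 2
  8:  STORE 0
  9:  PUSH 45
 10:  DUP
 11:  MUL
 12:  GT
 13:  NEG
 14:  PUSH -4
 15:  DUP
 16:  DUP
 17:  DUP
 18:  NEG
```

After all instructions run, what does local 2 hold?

PUSH -4  [-4]
STORE 2  []
PUSH -7  [-7]
PUSH 6   [-7, 6]
SWAP     [6, -7]
SUB      [13]
LOAD 2   [13, -4]
STORE 0  [13]
PUSH 45  [13, 45]
DUP      [13, 45, 45]
MUL      [13, 2025]
GT       [0]
NEG      [0]
PUSH -4  [0, -4]
DUP      [0, -4, -4]
DUP      [0, -4, -4, -4]
DUP      [0, -4, -4, -4, -4]
NEG      [0, -4, -4, -4, 4]

-4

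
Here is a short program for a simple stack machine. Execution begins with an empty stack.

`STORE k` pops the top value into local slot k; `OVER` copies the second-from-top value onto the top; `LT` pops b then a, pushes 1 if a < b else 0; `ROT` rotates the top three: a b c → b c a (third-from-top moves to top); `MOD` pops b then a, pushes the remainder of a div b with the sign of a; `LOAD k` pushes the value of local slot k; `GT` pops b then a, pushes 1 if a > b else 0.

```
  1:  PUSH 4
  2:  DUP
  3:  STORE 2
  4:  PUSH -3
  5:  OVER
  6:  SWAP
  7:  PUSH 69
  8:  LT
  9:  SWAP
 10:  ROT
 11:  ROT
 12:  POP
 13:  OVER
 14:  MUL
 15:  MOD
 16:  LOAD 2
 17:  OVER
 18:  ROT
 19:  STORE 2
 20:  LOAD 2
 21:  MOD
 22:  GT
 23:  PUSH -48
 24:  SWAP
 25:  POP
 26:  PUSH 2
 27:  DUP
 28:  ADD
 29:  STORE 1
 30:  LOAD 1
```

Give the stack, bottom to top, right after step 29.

PUSH 4   : 4
DUP      : 4 4
STORE 2  : 4
PUSH -3  : 4 -3
OVER     : 4 -3 4
SWAP     : 4 4 -3
PUSH 69  : 4 4 -3 69
LT       : 4 4 1
SWAP     : 4 1 4
ROT      : 1 4 4
ROT      : 4 4 1
POP      : 4 4
OVER     : 4 4 4
MUL      : 4 16
MOD      : 4
LOAD 2   : 4 4
OVER     : 4 4 4
ROT      : 4 4 4
STORE 2  : 4 4
LOAD 2   : 4 4 4
MOD      : 4 0
GT       : 1
PUSH -48 : 1 -48
SWAP     : -48 1
POP      : -48
PUSH 2   : -48 2
DUP      : -48 2 2
ADD      : -48 4
STORE 1  : -48

[-48]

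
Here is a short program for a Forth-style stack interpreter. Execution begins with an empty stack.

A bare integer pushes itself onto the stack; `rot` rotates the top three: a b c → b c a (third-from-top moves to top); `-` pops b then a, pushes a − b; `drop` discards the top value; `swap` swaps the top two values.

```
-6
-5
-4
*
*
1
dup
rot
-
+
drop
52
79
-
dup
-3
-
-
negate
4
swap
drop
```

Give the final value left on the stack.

-6      -6
-5      -6 -5
-4      -6 -5 -4
*       -6 20
*       -120
1       -120 1
dup     -120 1 1
rot     1 1 -120
-       1 121
+       122
drop    (empty)
52      52
79      52 79
-       -27
dup     -27 -27
-3      -27 -27 -3
-       -27 -24
-       -3
negate  3
4       3 4
swap    4 3
drop    4

4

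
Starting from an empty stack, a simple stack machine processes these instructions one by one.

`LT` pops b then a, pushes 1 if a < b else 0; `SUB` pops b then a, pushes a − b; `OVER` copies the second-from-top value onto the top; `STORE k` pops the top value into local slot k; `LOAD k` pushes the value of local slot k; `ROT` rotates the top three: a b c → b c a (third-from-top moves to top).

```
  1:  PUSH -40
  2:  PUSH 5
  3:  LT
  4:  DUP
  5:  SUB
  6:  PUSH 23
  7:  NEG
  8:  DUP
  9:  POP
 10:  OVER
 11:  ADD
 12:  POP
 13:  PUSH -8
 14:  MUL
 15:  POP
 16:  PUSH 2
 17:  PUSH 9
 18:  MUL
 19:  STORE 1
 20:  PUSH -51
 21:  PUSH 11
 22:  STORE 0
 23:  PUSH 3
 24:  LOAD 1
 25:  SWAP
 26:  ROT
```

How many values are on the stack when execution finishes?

3

PUSH -40 → [-40]
PUSH 5   → [-40, 5]
LT       → [1]
DUP      → [1, 1]
SUB      → [0]
PUSH 23  → [0, 23]
NEG      → [0, -23]
DUP      → [0, -23, -23]
POP      → [0, -23]
OVER     → [0, -23, 0]
ADD      → [0, -23]
POP      → [0]
PUSH -8  → [0, -8]
MUL      → [0]
POP      → []
PUSH 2   → [2]
PUSH 9   → [2, 9]
MUL      → [18]
STORE 1  → []
PUSH -51 → [-51]
PUSH 11  → [-51, 11]
STORE 0  → [-51]
PUSH 3   → [-51, 3]
LOAD 1   → [-51, 3, 18]
SWAP     → [-51, 18, 3]
ROT      → [18, 3, -51]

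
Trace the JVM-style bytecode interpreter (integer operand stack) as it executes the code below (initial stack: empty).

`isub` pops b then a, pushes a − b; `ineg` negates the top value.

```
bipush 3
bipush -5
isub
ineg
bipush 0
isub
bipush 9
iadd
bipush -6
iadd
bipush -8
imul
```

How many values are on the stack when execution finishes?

1

bipush 3  : 3
bipush -5 : 3 -5
isub      : 8
ineg      : -8
bipush 0  : -8 0
isub      : -8
bipush 9  : -8 9
iadd      : 1
bipush -6 : 1 -6
iadd      : -5
bipush -8 : -5 -8
imul      : 40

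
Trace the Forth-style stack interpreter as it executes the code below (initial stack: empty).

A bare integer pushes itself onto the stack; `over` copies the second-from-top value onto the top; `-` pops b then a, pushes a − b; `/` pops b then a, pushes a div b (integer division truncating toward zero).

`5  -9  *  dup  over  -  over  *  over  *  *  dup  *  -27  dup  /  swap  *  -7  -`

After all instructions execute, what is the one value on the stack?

5    → 5
-9   → 5 -9
*    → -45
dup  → -45 -45
over → -45 -45 -45
-    → -45 0
over → -45 0 -45
*    → -45 0
over → -45 0 -45
*    → -45 0
*    → 0
dup  → 0 0
*    → 0
-27  → 0 -27
dup  → 0 -27 -27
/    → 0 1
swap → 1 0
*    → 0
-7   → 0 -7
-    → 7

7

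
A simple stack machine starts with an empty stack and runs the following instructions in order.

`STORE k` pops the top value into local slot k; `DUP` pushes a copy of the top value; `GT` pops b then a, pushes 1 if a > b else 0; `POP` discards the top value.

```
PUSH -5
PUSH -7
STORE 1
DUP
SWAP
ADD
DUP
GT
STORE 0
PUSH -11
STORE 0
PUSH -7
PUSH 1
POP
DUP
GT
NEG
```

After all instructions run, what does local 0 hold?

PUSH -5  : -5
PUSH -7  : -5 -7
STORE 1  : -5
DUP      : -5 -5
SWAP     : -5 -5
ADD      : -10
DUP      : -10 -10
GT       : 0
STORE 0  : (empty)
PUSH -11 : -11
STORE 0  : (empty)
PUSH -7  : -7
PUSH 1   : -7 1
POP      : -7
DUP      : -7 -7
GT       : 0
NEG      : 0

-11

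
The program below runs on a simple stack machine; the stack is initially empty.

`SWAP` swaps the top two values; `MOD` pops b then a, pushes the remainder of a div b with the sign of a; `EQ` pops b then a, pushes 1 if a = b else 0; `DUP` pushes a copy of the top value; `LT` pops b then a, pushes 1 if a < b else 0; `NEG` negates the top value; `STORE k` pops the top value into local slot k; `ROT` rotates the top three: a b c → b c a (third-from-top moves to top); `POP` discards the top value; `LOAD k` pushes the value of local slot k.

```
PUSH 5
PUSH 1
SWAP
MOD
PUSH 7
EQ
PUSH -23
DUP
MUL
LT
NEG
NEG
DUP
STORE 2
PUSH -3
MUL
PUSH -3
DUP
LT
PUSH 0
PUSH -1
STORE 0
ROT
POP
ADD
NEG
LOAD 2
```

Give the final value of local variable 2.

PUSH 5    5
PUSH 1    5 1
SWAP      1 5
MOD       1
PUSH 7    1 7
EQ        0
PUSH -23  0 -23
DUP       0 -23 -23
MUL       0 529
LT        1
NEG       -1
NEG       1
DUP       1 1
STORE 2   1
PUSH -3   1 -3
MUL       -3
PUSH -3   -3 -3
DUP       -3 -3 -3
LT        -3 0
PUSH 0    -3 0 0
PUSH -1   -3 0 0 -1
STORE 0   -3 0 0
ROT       0 0 -3
POP       0 0
ADD       0
NEG       0
LOAD 2    0 1

1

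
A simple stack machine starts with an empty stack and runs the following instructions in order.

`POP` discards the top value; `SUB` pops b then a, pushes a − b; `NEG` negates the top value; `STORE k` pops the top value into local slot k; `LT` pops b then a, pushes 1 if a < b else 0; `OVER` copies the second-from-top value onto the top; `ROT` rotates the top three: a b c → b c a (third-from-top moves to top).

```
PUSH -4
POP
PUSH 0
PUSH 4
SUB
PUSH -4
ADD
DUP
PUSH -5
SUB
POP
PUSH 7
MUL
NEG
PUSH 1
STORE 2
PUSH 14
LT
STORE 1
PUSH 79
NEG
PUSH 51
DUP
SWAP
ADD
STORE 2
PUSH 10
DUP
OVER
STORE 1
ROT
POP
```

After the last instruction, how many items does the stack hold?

PUSH -4  [-4]
POP      []
PUSH 0   [0]
PUSH 4   [0, 4]
SUB      [-4]
PUSH -4  [-4, -4]
ADD      [-8]
DUP      [-8, -8]
PUSH -5  [-8, -8, -5]
SUB      [-8, -3]
POP      [-8]
PUSH 7   [-8, 7]
MUL      [-56]
NEG      [56]
PUSH 1   [56, 1]
STORE 2  [56]
PUSH 14  [56, 14]
LT       [0]
STORE 1  []
PUSH 79  [79]
NEG      [-79]
PUSH 51  [-79, 51]
DUP      [-79, 51, 51]
SWAP     [-79, 51, 51]
ADD      [-79, 102]
STORE 2  [-79]
PUSH 10  [-79, 10]
DUP      [-79, 10, 10]
OVER     [-79, 10, 10, 10]
STORE 1  [-79, 10, 10]
ROT      [10, 10, -79]
POP      [10, 10]

2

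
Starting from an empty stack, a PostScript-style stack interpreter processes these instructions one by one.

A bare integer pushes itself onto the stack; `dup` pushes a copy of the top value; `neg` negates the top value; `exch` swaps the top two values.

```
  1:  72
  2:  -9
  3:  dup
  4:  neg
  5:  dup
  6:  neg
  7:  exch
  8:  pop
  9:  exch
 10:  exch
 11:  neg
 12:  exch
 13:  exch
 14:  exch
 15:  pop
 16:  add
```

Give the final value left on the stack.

72   → [72]
-9   → [72, -9]
dup  → [72, -9, -9]
neg  → [72, -9, 9]
dup  → [72, -9, 9, 9]
neg  → [72, -9, 9, -9]
exch → [72, -9, -9, 9]
pop  → [72, -9, -9]
exch → [72, -9, -9]
exch → [72, -9, -9]
neg  → [72, -9, 9]
exch → [72, 9, -9]
exch → [72, -9, 9]
exch → [72, 9, -9]
pop  → [72, 9]
add  → [81]

81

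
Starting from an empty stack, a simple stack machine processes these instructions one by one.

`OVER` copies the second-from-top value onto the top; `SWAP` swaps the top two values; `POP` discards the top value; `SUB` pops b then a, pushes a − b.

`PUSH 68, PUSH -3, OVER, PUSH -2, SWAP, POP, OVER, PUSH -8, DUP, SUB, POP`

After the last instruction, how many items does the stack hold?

4

PUSH 68  [68]
PUSH -3  [68, -3]
OVER     [68, -3, 68]
PUSH -2  [68, -3, 68, -2]
SWAP     [68, -3, -2, 68]
POP      [68, -3, -2]
OVER     [68, -3, -2, -3]
PUSH -8  [68, -3, -2, -3, -8]
DUP      [68, -3, -2, -3, -8, -8]
SUB      [68, -3, -2, -3, 0]
POP      [68, -3, -2, -3]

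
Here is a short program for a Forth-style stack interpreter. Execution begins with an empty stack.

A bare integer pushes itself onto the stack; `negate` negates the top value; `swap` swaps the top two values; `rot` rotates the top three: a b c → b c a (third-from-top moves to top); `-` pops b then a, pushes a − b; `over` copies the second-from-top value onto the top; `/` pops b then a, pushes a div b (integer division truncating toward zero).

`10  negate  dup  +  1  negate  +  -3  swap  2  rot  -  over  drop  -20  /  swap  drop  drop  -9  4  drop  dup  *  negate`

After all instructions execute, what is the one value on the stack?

-81

10      [10]
negate  [-10]
dup     [-10, -10]
+       [-20]
1       [-20, 1]
negate  [-20, -1]
+       [-21]
-3      [-21, -3]
swap    [-3, -21]
2       [-3, -21, 2]
rot     [-21, 2, -3]
-       [-21, 5]
over    [-21, 5, -21]
drop    [-21, 5]
-20     [-21, 5, -20]
/       [-21, 0]
swap    [0, -21]
drop    [0]
drop    []
-9      [-9]
4       [-9, 4]
drop    [-9]
dup     [-9, -9]
*       [81]
negate  [-81]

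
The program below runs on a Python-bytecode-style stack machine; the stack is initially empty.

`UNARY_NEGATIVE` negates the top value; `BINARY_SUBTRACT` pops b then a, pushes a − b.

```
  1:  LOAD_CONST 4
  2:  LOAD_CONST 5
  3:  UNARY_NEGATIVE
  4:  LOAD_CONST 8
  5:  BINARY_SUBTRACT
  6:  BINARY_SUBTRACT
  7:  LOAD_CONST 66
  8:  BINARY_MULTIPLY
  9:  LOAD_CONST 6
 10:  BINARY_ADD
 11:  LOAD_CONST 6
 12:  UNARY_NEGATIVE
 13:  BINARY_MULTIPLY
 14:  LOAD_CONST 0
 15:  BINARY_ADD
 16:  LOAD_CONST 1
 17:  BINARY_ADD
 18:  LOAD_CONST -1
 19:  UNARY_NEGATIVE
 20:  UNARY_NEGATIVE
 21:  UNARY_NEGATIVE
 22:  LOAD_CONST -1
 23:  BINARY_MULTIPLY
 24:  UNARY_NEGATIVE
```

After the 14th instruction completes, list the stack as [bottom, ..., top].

LOAD_CONST 4    -> [4]
LOAD_CONST 5    -> [4, 5]
UNARY_NEGATIVE  -> [4, -5]
LOAD_CONST 8    -> [4, -5, 8]
BINARY_SUBTRACT -> [4, -13]
BINARY_SUBTRACT -> [17]
LOAD_CONST 66   -> [17, 66]
BINARY_MULTIPLY -> [1122]
LOAD_CONST 6    -> [1122, 6]
BINARY_ADD      -> [1128]
LOAD_CONST 6    -> [1128, 6]
UNARY_NEGATIVE  -> [1128, -6]
BINARY_MULTIPLY -> [-6768]
LOAD_CONST 0    -> [-6768, 0]

[-6768, 0]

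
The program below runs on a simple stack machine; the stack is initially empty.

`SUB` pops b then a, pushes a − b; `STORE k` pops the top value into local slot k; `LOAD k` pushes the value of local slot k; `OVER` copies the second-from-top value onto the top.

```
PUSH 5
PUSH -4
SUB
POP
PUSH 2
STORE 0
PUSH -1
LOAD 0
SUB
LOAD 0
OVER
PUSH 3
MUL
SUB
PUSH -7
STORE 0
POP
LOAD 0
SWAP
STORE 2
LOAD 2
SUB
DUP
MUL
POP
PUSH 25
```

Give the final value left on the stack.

25

PUSH 5   [5]
PUSH -4  [5, -4]
SUB      [9]
POP      []
PUSH 2   [2]
STORE 0  []
PUSH -1  [-1]
LOAD 0   [-1, 2]
SUB      [-3]
LOAD 0   [-3, 2]
OVER     [-3, 2, -3]
PUSH 3   [-3, 2, -3, 3]
MUL      [-3, 2, -9]
SUB      [-3, 11]
PUSH -7  [-3, 11, -7]
STORE 0  [-3, 11]
POP      [-3]
LOAD 0   [-3, -7]
SWAP     [-7, -3]
STORE 2  [-7]
LOAD 2   [-7, -3]
SUB      [-4]
DUP      [-4, -4]
MUL      [16]
POP      []
PUSH 25  [25]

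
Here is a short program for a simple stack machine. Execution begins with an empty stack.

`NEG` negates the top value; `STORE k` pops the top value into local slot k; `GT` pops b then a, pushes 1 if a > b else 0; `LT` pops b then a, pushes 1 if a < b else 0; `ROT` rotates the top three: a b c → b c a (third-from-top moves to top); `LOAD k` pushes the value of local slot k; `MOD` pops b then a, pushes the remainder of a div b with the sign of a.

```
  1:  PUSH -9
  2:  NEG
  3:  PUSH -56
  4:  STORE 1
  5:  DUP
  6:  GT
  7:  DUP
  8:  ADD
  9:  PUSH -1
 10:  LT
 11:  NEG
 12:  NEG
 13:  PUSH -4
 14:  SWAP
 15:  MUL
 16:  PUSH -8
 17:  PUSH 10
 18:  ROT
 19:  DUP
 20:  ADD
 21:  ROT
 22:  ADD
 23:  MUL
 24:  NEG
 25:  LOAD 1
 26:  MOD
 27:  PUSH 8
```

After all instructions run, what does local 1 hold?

PUSH -9  -> [-9]
NEG      -> [9]
PUSH -56 -> [9, -56]
STORE 1  -> [9]
DUP      -> [9, 9]
GT       -> [0]
DUP      -> [0, 0]
ADD      -> [0]
PUSH -1  -> [0, -1]
LT       -> [0]
NEG      -> [0]
NEG      -> [0]
PUSH -4  -> [0, -4]
SWAP     -> [-4, 0]
MUL      -> [0]
PUSH -8  -> [0, -8]
PUSH 10  -> [0, -8, 10]
ROT      -> [-8, 10, 0]
DUP      -> [-8, 10, 0, 0]
ADD      -> [-8, 10, 0]
ROT      -> [10, 0, -8]
ADD      -> [10, -8]
MUL      -> [-80]
NEG      -> [80]
LOAD 1   -> [80, -56]
MOD      -> [24]
PUSH 8   -> [24, 8]

-56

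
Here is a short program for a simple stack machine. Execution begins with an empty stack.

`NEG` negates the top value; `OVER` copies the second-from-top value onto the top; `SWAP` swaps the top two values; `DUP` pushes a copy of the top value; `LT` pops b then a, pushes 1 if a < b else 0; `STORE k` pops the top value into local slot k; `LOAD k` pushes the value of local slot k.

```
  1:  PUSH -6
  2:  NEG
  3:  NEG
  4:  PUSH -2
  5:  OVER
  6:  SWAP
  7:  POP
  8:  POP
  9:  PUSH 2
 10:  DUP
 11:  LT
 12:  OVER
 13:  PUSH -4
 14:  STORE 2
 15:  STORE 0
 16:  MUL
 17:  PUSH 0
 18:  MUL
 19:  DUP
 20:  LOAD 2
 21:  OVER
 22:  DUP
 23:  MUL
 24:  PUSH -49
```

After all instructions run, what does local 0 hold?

-6

PUSH -6  -> [-6]
NEG      -> [6]
NEG      -> [-6]
PUSH -2  -> [-6, -2]
OVER     -> [-6, -2, -6]
SWAP     -> [-6, -6, -2]
POP      -> [-6, -6]
POP      -> [-6]
PUSH 2   -> [-6, 2]
DUP      -> [-6, 2, 2]
LT       -> [-6, 0]
OVER     -> [-6, 0, -6]
PUSH -4  -> [-6, 0, -6, -4]
STORE 2  -> [-6, 0, -6]
STORE 0  -> [-6, 0]
MUL      -> [0]
PUSH 0   -> [0, 0]
MUL      -> [0]
DUP      -> [0, 0]
LOAD 2   -> [0, 0, -4]
OVER     -> [0, 0, -4, 0]
DUP      -> [0, 0, -4, 0, 0]
MUL      -> [0, 0, -4, 0]
PUSH -49 -> [0, 0, -4, 0, -49]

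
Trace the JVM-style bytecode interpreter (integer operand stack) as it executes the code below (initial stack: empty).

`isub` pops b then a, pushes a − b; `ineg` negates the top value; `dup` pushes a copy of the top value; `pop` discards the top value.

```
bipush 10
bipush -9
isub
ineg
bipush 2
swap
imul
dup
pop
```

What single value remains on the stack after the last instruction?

-38

bipush 10 → 10
bipush -9 → 10 -9
isub      → 19
ineg      → -19
bipush 2  → -19 2
swap      → 2 -19
imul      → -38
dup       → -38 -38
pop       → -38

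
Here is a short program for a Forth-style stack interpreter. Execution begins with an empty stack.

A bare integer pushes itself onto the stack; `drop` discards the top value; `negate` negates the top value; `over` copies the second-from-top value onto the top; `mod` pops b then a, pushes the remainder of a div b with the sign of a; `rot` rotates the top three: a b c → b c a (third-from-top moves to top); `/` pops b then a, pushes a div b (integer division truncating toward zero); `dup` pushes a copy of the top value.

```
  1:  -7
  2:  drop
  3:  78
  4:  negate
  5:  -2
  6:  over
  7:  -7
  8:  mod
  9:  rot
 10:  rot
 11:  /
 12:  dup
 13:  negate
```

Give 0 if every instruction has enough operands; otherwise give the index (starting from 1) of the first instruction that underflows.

0

-7     -> -7
drop   -> (empty)
78     -> 78
negate -> -78
-2     -> -78 -2
over   -> -78 -2 -78
-7     -> -78 -2 -78 -7
mod    -> -78 -2 -1
rot    -> -2 -1 -78
rot    -> -1 -78 -2
/      -> -1 39
dup    -> -1 39 39
negate -> -1 39 -39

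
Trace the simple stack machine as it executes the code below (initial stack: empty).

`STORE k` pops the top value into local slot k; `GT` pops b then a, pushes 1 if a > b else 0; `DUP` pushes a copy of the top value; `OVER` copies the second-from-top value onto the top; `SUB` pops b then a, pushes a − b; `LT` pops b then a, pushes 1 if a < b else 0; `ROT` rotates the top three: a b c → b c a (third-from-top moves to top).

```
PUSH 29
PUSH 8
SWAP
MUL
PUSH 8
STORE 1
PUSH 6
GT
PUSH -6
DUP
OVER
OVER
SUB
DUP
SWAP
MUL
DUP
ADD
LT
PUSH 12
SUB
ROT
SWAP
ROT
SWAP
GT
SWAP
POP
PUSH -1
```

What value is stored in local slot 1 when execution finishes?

PUSH 29 → [29]
PUSH 8  → [29, 8]
SWAP    → [8, 29]
MUL     → [232]
PUSH 8  → [232, 8]
STORE 1 → [232]
PUSH 6  → [232, 6]
GT      → [1]
PUSH -6 → [1, -6]
DUP     → [1, -6, -6]
OVER    → [1, -6, -6, -6]
OVER    → [1, -6, -6, -6, -6]
SUB     → [1, -6, -6, 0]
DUP     → [1, -6, -6, 0, 0]
SWAP    → [1, -6, -6, 0, 0]
MUL     → [1, -6, -6, 0]
DUP     → [1, -6, -6, 0, 0]
ADD     → [1, -6, -6, 0]
LT      → [1, -6, 1]
PUSH 12 → [1, -6, 1, 12]
SUB     → [1, -6, -11]
ROT     → [-6, -11, 1]
SWAP    → [-6, 1, -11]
ROT     → [1, -11, -6]
SWAP    → [1, -6, -11]
GT      → [1, 1]
SWAP    → [1, 1]
POP     → [1]
PUSH -1 → [1, -1]

8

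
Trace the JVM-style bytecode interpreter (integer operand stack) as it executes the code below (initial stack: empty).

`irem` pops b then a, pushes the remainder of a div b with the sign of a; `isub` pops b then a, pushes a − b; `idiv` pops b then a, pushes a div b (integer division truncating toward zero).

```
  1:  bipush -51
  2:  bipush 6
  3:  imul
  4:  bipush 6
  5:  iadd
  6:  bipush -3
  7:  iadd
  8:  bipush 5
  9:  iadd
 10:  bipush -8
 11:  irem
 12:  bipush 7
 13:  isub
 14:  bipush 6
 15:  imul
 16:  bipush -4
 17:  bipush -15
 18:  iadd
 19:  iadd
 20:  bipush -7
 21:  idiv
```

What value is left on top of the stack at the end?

bipush -51 → -51
bipush 6   → -51 6
imul       → -306
bipush 6   → -306 6
iadd       → -300
bipush -3  → -300 -3
iadd       → -303
bipush 5   → -303 5
iadd       → -298
bipush -8  → -298 -8
irem       → -2
bipush 7   → -2 7
isub       → -9
bipush 6   → -9 6
imul       → -54
bipush -4  → -54 -4
bipush -15 → -54 -4 -15
iadd       → -54 -19
iadd       → -73
bipush -7  → -73 -7
idiv       → 10

10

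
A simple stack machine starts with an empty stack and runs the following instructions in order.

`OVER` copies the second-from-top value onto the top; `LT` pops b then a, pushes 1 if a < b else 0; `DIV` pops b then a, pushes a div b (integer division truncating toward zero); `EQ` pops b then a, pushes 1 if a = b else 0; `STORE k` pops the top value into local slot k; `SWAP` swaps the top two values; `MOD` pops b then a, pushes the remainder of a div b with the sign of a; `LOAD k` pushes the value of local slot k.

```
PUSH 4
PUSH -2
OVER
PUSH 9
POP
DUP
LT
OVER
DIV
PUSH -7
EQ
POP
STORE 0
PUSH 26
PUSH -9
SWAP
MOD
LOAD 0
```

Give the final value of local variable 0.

-2

PUSH 4   4
PUSH -2  4 -2
OVER     4 -2 4
PUSH 9   4 -2 4 9
POP      4 -2 4
DUP      4 -2 4 4
LT       4 -2 0
OVER     4 -2 0 -2
DIV      4 -2 0
PUSH -7  4 -2 0 -7
EQ       4 -2 0
POP      4 -2
STORE 0  4
PUSH 26  4 26
PUSH -9  4 26 -9
SWAP     4 -9 26
MOD      4 -9
LOAD 0   4 -9 -2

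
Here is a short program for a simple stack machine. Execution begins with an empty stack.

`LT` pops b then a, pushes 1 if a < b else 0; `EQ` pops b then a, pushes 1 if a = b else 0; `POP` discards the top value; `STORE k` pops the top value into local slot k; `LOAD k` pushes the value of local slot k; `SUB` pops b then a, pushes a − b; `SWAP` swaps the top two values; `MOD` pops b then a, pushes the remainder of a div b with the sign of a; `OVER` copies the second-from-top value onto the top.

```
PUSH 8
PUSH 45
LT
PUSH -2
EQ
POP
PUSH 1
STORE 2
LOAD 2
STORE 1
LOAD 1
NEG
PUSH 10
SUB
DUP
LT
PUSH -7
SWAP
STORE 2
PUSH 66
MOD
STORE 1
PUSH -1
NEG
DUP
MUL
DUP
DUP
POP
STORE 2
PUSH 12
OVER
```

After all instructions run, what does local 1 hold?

PUSH 8  : [8]
PUSH 45 : [8, 45]
LT      : [1]
PUSH -2 : [1, -2]
EQ      : [0]
POP     : []
PUSH 1  : [1]
STORE 2 : []
LOAD 2  : [1]
STORE 1 : []
LOAD 1  : [1]
NEG     : [-1]
PUSH 10 : [-1, 10]
SUB     : [-11]
DUP     : [-11, -11]
LT      : [0]
PUSH -7 : [0, -7]
SWAP    : [-7, 0]
STORE 2 : [-7]
PUSH 66 : [-7, 66]
MOD     : [-7]
STORE 1 : []
PUSH -1 : [-1]
NEG     : [1]
DUP     : [1, 1]
MUL     : [1]
DUP     : [1, 1]
DUP     : [1, 1, 1]
POP     : [1, 1]
STORE 2 : [1]
PUSH 12 : [1, 12]
OVER    : [1, 12, 1]

-7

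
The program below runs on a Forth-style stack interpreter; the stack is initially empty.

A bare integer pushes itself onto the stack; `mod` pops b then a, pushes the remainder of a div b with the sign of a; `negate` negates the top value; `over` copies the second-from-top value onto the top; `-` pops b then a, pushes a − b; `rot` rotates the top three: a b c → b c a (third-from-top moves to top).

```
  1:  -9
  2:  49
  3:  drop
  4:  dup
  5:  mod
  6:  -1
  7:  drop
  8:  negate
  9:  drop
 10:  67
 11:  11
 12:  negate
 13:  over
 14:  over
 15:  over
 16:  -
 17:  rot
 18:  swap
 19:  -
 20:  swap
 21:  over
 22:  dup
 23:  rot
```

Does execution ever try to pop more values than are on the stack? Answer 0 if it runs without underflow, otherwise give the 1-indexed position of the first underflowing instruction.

0

-9     -> [-9]
49     -> [-9, 49]
drop   -> [-9]
dup    -> [-9, -9]
mod    -> [0]
-1     -> [0, -1]
drop   -> [0]
negate -> [0]
drop   -> []
67     -> [67]
11     -> [67, 11]
negate -> [67, -11]
over   -> [67, -11, 67]
over   -> [67, -11, 67, -11]
over   -> [67, -11, 67, -11, 67]
-      -> [67, -11, 67, -78]
rot    -> [67, 67, -78, -11]
swap   -> [67, 67, -11, -78]
-      -> [67, 67, 67]
swap   -> [67, 67, 67]
over   -> [67, 67, 67, 67]
dup    -> [67, 67, 67, 67, 67]
rot    -> [67, 67, 67, 67, 67]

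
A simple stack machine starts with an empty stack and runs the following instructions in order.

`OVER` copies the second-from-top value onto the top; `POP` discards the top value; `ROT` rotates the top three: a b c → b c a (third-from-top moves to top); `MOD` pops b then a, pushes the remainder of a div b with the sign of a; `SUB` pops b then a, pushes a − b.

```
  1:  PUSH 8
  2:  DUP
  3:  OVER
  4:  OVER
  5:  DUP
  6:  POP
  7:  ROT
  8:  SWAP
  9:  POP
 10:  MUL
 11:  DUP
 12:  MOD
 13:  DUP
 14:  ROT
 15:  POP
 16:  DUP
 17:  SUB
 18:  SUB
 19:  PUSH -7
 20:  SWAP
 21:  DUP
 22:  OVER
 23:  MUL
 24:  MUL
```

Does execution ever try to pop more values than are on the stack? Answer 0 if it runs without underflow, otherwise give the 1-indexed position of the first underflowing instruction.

PUSH 8  : 8
DUP     : 8 8
OVER    : 8 8 8
OVER    : 8 8 8 8
DUP     : 8 8 8 8 8
POP     : 8 8 8 8
ROT     : 8 8 8 8
SWAP    : 8 8 8 8
POP     : 8 8 8
MUL     : 8 64
DUP     : 8 64 64
MOD     : 8 0
DUP     : 8 0 0
ROT     : 0 0 8
POP     : 0 0
DUP     : 0 0 0
SUB     : 0 0
SUB     : 0
PUSH -7 : 0 -7
SWAP    : -7 0
DUP     : -7 0 0
OVER    : -7 0 0 0
MUL     : -7 0 0
MUL     : -7 0

0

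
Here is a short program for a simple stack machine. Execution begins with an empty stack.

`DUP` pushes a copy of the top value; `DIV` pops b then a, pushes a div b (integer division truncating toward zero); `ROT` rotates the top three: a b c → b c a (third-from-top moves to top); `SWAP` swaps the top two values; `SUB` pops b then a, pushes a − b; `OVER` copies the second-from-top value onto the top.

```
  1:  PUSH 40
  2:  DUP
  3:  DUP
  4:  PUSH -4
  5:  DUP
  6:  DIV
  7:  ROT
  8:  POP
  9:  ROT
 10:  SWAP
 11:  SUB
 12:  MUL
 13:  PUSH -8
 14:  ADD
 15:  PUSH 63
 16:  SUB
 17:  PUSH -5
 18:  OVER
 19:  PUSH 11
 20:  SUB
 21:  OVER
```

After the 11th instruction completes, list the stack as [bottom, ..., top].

PUSH 40 → 40
DUP     → 40 40
DUP     → 40 40 40
PUSH -4 → 40 40 40 -4
DUP     → 40 40 40 -4 -4
DIV     → 40 40 40 1
ROT     → 40 40 1 40
POP     → 40 40 1
ROT     → 40 1 40
SWAP    → 40 40 1
SUB     → 40 39

[40, 39]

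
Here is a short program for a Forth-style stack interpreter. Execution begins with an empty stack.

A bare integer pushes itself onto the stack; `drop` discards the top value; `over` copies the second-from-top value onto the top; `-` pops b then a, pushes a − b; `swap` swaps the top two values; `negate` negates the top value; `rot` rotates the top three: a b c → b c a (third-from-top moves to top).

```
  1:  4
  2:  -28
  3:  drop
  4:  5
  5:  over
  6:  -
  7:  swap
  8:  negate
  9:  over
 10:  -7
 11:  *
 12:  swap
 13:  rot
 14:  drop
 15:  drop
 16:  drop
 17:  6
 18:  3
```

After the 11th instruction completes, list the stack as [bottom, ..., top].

4      → 4
-28    → 4 -28
drop   → 4
5      → 4 5
over   → 4 5 4
-      → 4 1
swap   → 1 4
negate → 1 -4
over   → 1 -4 1
-7     → 1 -4 1 -7
*      → 1 -4 -7

[1, -4, -7]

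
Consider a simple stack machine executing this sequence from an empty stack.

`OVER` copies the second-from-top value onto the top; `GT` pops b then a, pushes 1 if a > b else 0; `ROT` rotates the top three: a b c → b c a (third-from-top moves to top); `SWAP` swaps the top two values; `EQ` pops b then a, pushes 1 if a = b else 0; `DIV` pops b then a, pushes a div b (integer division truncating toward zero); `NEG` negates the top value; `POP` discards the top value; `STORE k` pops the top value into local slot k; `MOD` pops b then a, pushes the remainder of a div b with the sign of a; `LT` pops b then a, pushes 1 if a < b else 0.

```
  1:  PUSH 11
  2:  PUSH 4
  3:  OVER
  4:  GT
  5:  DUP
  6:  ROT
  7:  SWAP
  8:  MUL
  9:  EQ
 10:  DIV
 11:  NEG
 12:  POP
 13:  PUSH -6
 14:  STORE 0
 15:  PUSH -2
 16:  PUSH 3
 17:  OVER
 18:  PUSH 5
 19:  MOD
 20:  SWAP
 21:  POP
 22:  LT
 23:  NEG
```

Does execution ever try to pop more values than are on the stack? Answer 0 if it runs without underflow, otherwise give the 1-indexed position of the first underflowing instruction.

10

PUSH 11  [11]
PUSH 4   [11, 4]
OVER     [11, 4, 11]
GT       [11, 0]
DUP      [11, 0, 0]
ROT      [0, 0, 11]
SWAP     [0, 11, 0]
MUL      [0, 0]
EQ       [1]
DIV  — needs 2 operands, stack has 1 → underflow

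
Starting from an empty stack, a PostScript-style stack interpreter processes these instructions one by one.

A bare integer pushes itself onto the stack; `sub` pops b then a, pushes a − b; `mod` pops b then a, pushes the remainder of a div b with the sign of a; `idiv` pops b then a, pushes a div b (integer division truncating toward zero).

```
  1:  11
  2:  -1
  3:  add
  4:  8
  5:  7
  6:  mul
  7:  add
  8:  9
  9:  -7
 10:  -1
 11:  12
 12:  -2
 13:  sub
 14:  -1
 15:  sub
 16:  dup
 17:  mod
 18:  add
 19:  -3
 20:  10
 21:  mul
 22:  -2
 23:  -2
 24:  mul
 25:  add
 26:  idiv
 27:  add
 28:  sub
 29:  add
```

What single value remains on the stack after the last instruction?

11   : [11]
-1   : [11, -1]
add  : [10]
8    : [10, 8]
7    : [10, 8, 7]
mul  : [10, 56]
add  : [66]
9    : [66, 9]
-7   : [66, 9, -7]
-1   : [66, 9, -7, -1]
12   : [66, 9, -7, -1, 12]
-2   : [66, 9, -7, -1, 12, -2]
sub  : [66, 9, -7, -1, 14]
-1   : [66, 9, -7, -1, 14, -1]
sub  : [66, 9, -7, -1, 15]
dup  : [66, 9, -7, -1, 15, 15]
mod  : [66, 9, -7, -1, 0]
add  : [66, 9, -7, -1]
-3   : [66, 9, -7, -1, -3]
10   : [66, 9, -7, -1, -3, 10]
mul  : [66, 9, -7, -1, -30]
-2   : [66, 9, -7, -1, -30, -2]
-2   : [66, 9, -7, -1, -30, -2, -2]
mul  : [66, 9, -7, -1, -30, 4]
add  : [66, 9, -7, -1, -26]
idiv : [66, 9, -7, 0]
add  : [66, 9, -7]
sub  : [66, 16]
add  : [82]

82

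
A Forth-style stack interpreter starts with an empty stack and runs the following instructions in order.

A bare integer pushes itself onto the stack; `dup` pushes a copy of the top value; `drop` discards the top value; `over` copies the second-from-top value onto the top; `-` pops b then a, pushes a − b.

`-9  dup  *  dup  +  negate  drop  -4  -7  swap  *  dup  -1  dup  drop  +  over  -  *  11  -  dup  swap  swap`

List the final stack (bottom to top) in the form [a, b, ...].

-9     → -9
dup    → -9 -9
*      → 81
dup    → 81 81
+      → 162
negate → -162
drop   → (empty)
-4     → -4
-7     → -4 -7
swap   → -7 -4
*      → 28
dup    → 28 28
-1     → 28 28 -1
dup    → 28 28 -1 -1
drop   → 28 28 -1
+      → 28 27
over   → 28 27 28
-      → 28 -1
*      → -28
11     → -28 11
-      → -39
dup    → -39 -39
swap   → -39 -39
swap   → -39 -39

[-39, -39]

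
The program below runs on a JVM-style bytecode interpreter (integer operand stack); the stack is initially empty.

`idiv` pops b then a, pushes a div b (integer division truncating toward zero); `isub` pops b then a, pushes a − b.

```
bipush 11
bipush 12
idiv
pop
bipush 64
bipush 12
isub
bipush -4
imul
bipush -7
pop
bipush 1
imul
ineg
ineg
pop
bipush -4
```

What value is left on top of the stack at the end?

bipush 11  [11]
bipush 12  [11, 12]
idiv       [0]
pop        []
bipush 64  [64]
bipush 12  [64, 12]
isub       [52]
bipush -4  [52, -4]
imul       [-208]
bipush -7  [-208, -7]
pop        [-208]
bipush 1   [-208, 1]
imul       [-208]
ineg       [208]
ineg       [-208]
pop        []
bipush -4  [-4]

-4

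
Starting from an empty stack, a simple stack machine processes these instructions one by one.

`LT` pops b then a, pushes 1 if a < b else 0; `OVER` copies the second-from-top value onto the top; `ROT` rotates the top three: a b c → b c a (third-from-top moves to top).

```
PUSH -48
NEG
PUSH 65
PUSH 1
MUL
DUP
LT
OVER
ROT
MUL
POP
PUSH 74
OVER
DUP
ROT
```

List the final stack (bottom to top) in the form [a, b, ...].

[0, 0, 0, 74]

PUSH -48 → [-48]
NEG      → [48]
PUSH 65  → [48, 65]
PUSH 1   → [48, 65, 1]
MUL      → [48, 65]
DUP      → [48, 65, 65]
LT       → [48, 0]
OVER     → [48, 0, 48]
ROT      → [0, 48, 48]
MUL      → [0, 2304]
POP      → [0]
PUSH 74  → [0, 74]
OVER     → [0, 74, 0]
DUP      → [0, 74, 0, 0]
ROT      → [0, 0, 0, 74]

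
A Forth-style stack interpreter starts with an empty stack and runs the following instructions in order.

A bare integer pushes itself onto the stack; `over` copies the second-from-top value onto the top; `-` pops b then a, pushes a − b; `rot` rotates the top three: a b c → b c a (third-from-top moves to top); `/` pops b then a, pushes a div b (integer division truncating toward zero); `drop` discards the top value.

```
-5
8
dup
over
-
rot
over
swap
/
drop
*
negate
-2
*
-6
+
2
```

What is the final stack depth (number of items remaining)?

-5     : -5
8      : -5 8
dup    : -5 8 8
over   : -5 8 8 8
-      : -5 8 0
rot    : 8 0 -5
over   : 8 0 -5 0
swap   : 8 0 0 -5
/      : 8 0 0
drop   : 8 0
*      : 0
negate : 0
-2     : 0 -2
*      : 0
-6     : 0 -6
+      : -6
2      : -6 2

2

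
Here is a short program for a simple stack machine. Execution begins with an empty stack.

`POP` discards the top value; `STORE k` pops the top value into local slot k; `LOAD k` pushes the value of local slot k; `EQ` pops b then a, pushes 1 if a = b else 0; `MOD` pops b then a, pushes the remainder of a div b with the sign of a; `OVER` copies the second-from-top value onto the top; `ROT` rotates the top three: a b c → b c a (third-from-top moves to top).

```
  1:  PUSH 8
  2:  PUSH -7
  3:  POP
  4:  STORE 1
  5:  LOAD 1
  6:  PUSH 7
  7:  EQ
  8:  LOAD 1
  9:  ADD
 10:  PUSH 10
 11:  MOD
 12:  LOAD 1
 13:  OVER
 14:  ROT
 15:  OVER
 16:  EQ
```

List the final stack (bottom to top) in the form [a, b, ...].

PUSH 8  → 8
PUSH -7 → 8 -7
POP     → 8
STORE 1 → (empty)
LOAD 1  → 8
PUSH 7  → 8 7
EQ      → 0
LOAD 1  → 0 8
ADD     → 8
PUSH 10 → 8 10
MOD     → 8
LOAD 1  → 8 8
OVER    → 8 8 8
ROT     → 8 8 8
OVER    → 8 8 8 8
EQ      → 8 8 1

[8, 8, 1]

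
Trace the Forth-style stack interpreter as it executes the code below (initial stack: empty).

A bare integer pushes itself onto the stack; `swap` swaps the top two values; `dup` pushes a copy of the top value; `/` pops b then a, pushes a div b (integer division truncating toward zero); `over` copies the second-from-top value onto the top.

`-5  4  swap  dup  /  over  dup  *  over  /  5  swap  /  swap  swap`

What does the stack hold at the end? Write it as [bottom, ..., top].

-5   : -5
4    : -5 4
swap : 4 -5
dup  : 4 -5 -5
/    : 4 1
over : 4 1 4
dup  : 4 1 4 4
*    : 4 1 16
over : 4 1 16 1
/    : 4 1 16
5    : 4 1 16 5
swap : 4 1 5 16
/    : 4 1 0
swap : 4 0 1
swap : 4 1 0

[4, 1, 0]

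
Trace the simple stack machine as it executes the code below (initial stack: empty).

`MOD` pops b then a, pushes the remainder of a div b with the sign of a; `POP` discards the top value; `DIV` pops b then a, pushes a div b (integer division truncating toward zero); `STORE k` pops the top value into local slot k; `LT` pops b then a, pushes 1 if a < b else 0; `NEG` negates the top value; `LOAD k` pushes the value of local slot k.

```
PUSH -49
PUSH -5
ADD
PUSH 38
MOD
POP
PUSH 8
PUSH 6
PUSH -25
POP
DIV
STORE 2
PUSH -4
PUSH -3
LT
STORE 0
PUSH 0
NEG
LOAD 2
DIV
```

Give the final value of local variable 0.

PUSH -49 : -49
PUSH -5  : -49 -5
ADD      : -54
PUSH 38  : -54 38
MOD      : -16
POP      : (empty)
PUSH 8   : 8
PUSH 6   : 8 6
PUSH -25 : 8 6 -25
POP      : 8 6
DIV      : 1
STORE 2  : (empty)
PUSH -4  : -4
PUSH -3  : -4 -3
LT       : 1
STORE 0  : (empty)
PUSH 0   : 0
NEG      : 0
LOAD 2   : 0 1
DIV      : 0

1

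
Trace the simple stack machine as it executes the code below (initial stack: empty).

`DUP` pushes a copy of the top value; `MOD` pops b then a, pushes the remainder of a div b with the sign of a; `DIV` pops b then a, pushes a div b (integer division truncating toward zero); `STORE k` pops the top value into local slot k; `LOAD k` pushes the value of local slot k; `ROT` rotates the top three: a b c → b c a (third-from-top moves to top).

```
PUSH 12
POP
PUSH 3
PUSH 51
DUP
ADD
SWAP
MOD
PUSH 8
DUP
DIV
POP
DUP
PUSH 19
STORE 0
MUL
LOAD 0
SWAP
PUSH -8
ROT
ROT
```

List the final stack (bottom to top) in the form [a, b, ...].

[-8, 19, 0]

PUSH 12 : 12
POP     : (empty)
PUSH 3  : 3
PUSH 51 : 3 51
DUP     : 3 51 51
ADD     : 3 102
SWAP    : 102 3
MOD     : 0
PUSH 8  : 0 8
DUP     : 0 8 8
DIV     : 0 1
POP     : 0
DUP     : 0 0
PUSH 19 : 0 0 19
STORE 0 : 0 0
MUL     : 0
LOAD 0  : 0 19
SWAP    : 19 0
PUSH -8 : 19 0 -8
ROT     : 0 -8 19
ROT     : -8 19 0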